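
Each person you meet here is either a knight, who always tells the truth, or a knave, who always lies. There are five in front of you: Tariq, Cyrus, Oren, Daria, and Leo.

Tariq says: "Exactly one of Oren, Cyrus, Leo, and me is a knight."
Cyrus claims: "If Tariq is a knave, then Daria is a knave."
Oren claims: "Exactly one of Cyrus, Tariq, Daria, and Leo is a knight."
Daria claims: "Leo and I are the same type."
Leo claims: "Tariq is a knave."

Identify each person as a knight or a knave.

Tariq: knave, Cyrus: knight, Oren: knave, Daria: knave, Leo: knight

Consider Tariq. Suppose Tariq is a knight.
Then no assignment of the remaining roles makes every statement match its speaker's type — contradiction.
So Tariq is a knave.
With that fixed, Leo's statement is true, so Leo is a knight.
Consider Cyrus. Suppose Cyrus is a knave.
Then no assignment of the remaining roles makes every statement match its speaker's type — contradiction.
So Cyrus is a knight.
With that fixed, Oren's statement is false, so Oren is a knave.
Consider Daria. Suppose Daria is a knight.
Then Cyrus's statement comes out false, contradicting Cyrus being a knight.
So Daria is a knave.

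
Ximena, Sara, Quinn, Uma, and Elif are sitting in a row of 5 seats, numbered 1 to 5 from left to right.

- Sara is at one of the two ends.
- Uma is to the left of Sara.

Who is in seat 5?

Sara

With clues 1–2, Elif, Quinn, Uma, and Ximena are ruled out for seat 5.
So seat 5 is Sara.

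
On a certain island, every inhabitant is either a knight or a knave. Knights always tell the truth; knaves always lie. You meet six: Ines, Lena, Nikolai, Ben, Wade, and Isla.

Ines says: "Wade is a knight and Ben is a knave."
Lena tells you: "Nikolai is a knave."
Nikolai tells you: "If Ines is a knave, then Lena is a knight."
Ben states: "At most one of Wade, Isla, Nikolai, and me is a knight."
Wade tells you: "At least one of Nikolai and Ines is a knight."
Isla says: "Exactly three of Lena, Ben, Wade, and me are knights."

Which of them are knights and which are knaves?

Consider Ines. Suppose Ines is a knave.
Then no assignment of the remaining roles makes every statement match its speaker's type — contradiction.
So Ines is a knight.
With that fixed, Nikolai's statement is true, so Nikolai is a knight.
With that fixed, Wade's statement is true, so Wade is a knight.
With that fixed, Lena's statement is false, so Lena is a knave.
With that fixed, Ben's statement is false, so Ben is a knave.
With that fixed, Isla's statement is false, so Isla is a knave.

Ines: knight, Lena: knave, Nikolai: knight, Ben: knave, Wade: knight, Isla: knave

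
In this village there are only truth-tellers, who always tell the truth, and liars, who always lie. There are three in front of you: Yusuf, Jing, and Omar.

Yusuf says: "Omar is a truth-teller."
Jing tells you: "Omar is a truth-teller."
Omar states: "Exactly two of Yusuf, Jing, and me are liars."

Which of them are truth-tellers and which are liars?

Consider Yusuf. Suppose Yusuf is a truth-teller.
Then no assignment of the remaining roles makes every statement match its speaker's type — contradiction.
So Yusuf is a liar.
Consider Jing. Suppose Jing is a truth-teller.
Then whichever role Omar has, Omar's statement has the wrong truth value — contradiction.
So Jing is a liar.
Consider Omar. Suppose Omar is a truth-teller.
Then Yusuf's statement comes out true, contradicting Yusuf being a liar.
So Omar is a liar.

Yusuf: liar, Jing: liar, Omar: liar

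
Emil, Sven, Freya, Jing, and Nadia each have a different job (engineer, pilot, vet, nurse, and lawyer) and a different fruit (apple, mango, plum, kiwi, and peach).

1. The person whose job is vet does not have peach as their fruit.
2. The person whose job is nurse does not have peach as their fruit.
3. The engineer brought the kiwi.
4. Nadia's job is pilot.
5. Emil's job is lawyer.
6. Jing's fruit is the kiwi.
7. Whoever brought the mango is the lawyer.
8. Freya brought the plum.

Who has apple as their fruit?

Sven

With clues 1–6, Jing is impossible for the one with fruit apple.
With clues 1–7, Emil and Nadia are impossible for the one with fruit apple.
With clues 1–8, Freya is impossible for the one with fruit apple.
That leaves Sven.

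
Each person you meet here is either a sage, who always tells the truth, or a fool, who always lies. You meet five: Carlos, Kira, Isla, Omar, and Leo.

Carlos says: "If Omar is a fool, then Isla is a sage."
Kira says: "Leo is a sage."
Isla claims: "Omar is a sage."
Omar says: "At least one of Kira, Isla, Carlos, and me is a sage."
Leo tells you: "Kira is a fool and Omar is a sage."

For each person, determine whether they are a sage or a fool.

Carlos: fool, Kira: fool, Isla: fool, Omar: fool, Leo: fool

Consider Carlos. Suppose Carlos is a sage.
Then no assignment of the remaining roles makes every statement match its speaker's type — contradiction.
So Carlos is a fool.
Consider Kira. Suppose Kira is a sage.
Then no assignment of the remaining roles makes every statement match its speaker's type — contradiction.
So Kira is a fool.
Consider Isla. Suppose Isla is a sage.
Then Carlos's statement comes out true, contradicting Carlos being a fool.
So Isla is a fool.
Consider Omar. Suppose Omar is a sage.
Then Carlos's statement comes out true, contradicting Carlos being a fool.
So Omar is a fool.
With that fixed, Leo's statement is false, so Leo is a fool.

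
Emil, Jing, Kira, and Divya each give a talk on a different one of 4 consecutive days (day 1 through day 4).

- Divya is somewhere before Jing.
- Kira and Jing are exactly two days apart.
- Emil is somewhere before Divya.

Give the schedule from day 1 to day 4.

Emil, Kira, Divya, Jing

From clue 1: Jing is in {2,3,4}.
From clues 1–2: Emil is in {1,3,4}.
From clues 1–3: Emil → day 1, Kira → day 2, Divya → day 3, Jing → day 4.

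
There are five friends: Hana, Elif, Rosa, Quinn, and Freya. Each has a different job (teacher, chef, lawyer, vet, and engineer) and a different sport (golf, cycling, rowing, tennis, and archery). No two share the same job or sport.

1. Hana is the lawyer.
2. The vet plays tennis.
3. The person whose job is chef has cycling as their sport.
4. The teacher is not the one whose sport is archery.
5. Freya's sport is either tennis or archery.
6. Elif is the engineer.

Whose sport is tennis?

With clues 1–2, Hana is impossible for the one with sport tennis.
With clues 1–6, Elif, Quinn, and Rosa are impossible for the one with sport tennis.
That leaves Freya.

Freya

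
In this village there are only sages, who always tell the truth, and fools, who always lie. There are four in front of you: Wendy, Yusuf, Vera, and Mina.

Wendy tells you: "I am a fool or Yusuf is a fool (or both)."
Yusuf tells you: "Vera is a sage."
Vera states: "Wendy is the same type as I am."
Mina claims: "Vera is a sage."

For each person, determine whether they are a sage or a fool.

Consider Wendy. Suppose Wendy is a fool.
Then Wendy's own statement would have to be false, but it can't be — contradiction.
So Wendy is a sage.
Consider Yusuf. Suppose Yusuf is a sage.
Then Wendy's statement comes out false, contradicting Wendy being a sage.
So Yusuf is a fool.
Consider Vera. Suppose Vera is a sage.
Then Yusuf's statement comes out true, contradicting Yusuf being a fool.
So Vera is a fool.
With that fixed, Mina's statement is false, so Mina is a fool.

Wendy: sage, Yusuf: fool, Vera: fool, Mina: fool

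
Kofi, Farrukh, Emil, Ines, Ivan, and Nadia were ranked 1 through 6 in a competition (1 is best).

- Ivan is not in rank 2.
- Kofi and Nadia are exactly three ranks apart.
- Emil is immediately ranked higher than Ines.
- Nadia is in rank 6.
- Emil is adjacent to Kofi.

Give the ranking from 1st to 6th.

From clue 1: Ivan is in {1,3,4,5,6}.
From clues 1–3: Farrukh is in {1,2,4,5,6}.
From clues 1–4: Kofi → rank 3, Nadia → rank 6.
From clues 1–5: Ivan → rank 1, Farrukh → rank 2, Emil → rank 4, Ines → rank 5.

Ivan, Farrukh, Kofi, Emil, Ines, Nadia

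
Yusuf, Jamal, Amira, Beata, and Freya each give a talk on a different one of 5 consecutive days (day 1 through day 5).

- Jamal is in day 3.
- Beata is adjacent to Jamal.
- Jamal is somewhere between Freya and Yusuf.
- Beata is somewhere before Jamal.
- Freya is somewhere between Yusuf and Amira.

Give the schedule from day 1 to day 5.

Yusuf, Beata, Jamal, Freya, Amira

From clue 1: Jamal → day 3.
From clues 1–2: Beata is in {2,4}.
From clues 1–4: Beata → day 2.
From clues 1–5: Yusuf → day 1, Freya → day 4, Amira → day 5.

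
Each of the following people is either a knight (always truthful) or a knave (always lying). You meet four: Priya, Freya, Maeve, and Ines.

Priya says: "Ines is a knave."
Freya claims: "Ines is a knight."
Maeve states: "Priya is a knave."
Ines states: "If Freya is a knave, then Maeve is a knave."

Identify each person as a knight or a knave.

Consider Priya. Suppose Priya is a knight.
Then no assignment of the remaining roles makes every statement match its speaker's type — contradiction.
So Priya is a knave.
With that fixed, Maeve's statement is true, so Maeve is a knight.
Consider Freya. Suppose Freya is a knave.
Then no assignment of the remaining roles makes every statement match its speaker's type — contradiction.
So Freya is a knight.
With that fixed, Ines's statement is true, so Ines is a knight.

Priya: knave, Freya: knight, Maeve: knight, Ines: knight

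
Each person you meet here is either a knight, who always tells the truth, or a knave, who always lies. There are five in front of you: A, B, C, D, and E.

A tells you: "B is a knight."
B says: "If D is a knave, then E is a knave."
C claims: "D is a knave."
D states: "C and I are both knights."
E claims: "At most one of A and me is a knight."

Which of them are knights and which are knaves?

A: knave, B: knave, C: knight, D: knave, E: knight

Consider A. Suppose A is a knight.
Then whichever role E has, E's statement has the wrong truth value — contradiction.
So A is a knave.
With that fixed, E's statement is true, so E is a knight.
Consider B. Suppose B is a knight.
Then A's statement comes out true, contradicting A being a knave.
So B is a knave.
Consider C. Suppose C is a knave.
Then no assignment of the remaining roles makes every statement match its speaker's type — contradiction.
So C is a knight.
Consider D. Suppose D is a knight.
Then B's statement comes out true, contradicting B being a knave.
So D is a knave.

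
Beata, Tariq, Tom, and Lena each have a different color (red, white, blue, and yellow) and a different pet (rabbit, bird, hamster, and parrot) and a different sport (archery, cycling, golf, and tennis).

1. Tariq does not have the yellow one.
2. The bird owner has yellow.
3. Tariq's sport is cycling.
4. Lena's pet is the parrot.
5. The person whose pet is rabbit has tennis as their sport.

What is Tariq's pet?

With clues 1–2, bird is impossible for Tariq's pet.
With clues 1–4, parrot is impossible for Tariq's pet.
With clues 1–5, rabbit is impossible for Tariq's pet.
That leaves hamster.

hamster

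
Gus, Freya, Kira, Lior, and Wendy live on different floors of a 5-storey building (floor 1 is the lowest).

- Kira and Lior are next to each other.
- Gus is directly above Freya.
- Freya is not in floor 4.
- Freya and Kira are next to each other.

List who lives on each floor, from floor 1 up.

From clues 1–2: Wendy is in {1,3,5}.
From clues 1–3: Gus is in {2,3,4}.
From clues 1–4: Lior → floor 1, Kira → floor 2, Freya → floor 3, Gus → floor 4, Wendy → floor 5.

Lior, Kira, Freya, Gus, Wendy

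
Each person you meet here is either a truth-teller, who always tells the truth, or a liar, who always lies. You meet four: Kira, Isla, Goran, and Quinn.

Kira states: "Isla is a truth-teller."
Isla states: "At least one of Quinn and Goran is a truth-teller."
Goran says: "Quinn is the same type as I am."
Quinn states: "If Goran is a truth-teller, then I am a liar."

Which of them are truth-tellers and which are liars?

Kira: truth-teller, Isla: truth-teller, Goran: liar, Quinn: truth-teller

Consider Kira. Suppose Kira is a liar.
Then no assignment of the remaining roles makes every statement match its speaker's type — contradiction.
So Kira is a truth-teller.
Consider Isla. Suppose Isla is a liar.
Then Kira's statement comes out false, contradicting Kira being a truth-teller.
So Isla is a truth-teller.
Consider Goran. Suppose Goran is a truth-teller.
Then whichever role Quinn has, Quinn's statement has the wrong truth value — contradiction.
So Goran is a liar.
With that fixed, Quinn's statement is true, so Quinn is a truth-teller.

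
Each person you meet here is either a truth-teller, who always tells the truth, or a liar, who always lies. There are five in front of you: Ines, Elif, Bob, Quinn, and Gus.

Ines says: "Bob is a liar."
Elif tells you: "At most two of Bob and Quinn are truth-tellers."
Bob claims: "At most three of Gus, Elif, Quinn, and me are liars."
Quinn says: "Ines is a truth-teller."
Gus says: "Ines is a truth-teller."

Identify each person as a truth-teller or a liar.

Ines: liar, Elif: truth-teller, Bob: truth-teller, Quinn: liar, Gus: liar

Regardless of anyone's role, Elif's statement is true, so Elif is a truth-teller.
With that fixed, Bob's statement is true, so Bob is a truth-teller.
With that fixed, Ines's statement is false, so Ines is a liar.
With that fixed, Quinn's statement is false, so Quinn is a liar.
With that fixed, Gus's statement is false, so Gus is a liar.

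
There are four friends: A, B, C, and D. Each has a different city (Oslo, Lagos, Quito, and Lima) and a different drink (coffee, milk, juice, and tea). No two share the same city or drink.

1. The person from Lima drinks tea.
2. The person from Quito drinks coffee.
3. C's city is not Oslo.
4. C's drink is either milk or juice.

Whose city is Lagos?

With clues 1–4, A, B, and D are impossible for the one with city Lagos.
That leaves C.

C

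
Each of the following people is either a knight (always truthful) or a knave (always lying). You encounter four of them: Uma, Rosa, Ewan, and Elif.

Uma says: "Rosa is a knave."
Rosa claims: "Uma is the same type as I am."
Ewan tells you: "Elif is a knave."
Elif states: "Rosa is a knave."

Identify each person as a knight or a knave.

Uma: knight, Rosa: knave, Ewan: knave, Elif: knight

Consider Uma. Suppose Uma is a knave.
Then whichever role Rosa has, Rosa's statement has the wrong truth value — contradiction.
So Uma is a knight.
Consider Rosa. Suppose Rosa is a knight.
Then Uma's statement comes out false, contradicting Uma being a knight.
So Rosa is a knave.
With that fixed, Elif's statement is true, so Elif is a knight.
With that fixed, Ewan's statement is false, so Ewan is a knave.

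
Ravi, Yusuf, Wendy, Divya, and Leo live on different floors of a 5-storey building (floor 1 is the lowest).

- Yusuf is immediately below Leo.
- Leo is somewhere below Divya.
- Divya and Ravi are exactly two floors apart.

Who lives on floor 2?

Leo

With clues 1–2, Divya is ruled out for floor 2.
With clues 1–3, Ravi, Wendy, and Yusuf are ruled out for floor 2.
So floor 2 is Leo.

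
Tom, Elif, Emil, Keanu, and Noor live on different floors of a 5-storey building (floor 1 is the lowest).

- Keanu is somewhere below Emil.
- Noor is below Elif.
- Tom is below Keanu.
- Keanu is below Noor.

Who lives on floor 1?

Tom

With clue 1, Emil is ruled out for floor 1.
With clues 1–2, Elif is ruled out for floor 1.
With clues 1–3, Keanu is ruled out for floor 1.
With clues 1–4, Noor is ruled out for floor 1.
So floor 1 is Tom.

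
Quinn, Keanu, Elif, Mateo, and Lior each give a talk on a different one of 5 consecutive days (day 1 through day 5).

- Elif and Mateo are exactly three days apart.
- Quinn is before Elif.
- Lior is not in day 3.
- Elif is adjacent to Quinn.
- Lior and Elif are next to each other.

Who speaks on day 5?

Lior

With clues 1–2, Quinn is ruled out for day 5.
With clues 1–5, Elif, Keanu, and Mateo are ruled out for day 5.
So day 5 is Lior.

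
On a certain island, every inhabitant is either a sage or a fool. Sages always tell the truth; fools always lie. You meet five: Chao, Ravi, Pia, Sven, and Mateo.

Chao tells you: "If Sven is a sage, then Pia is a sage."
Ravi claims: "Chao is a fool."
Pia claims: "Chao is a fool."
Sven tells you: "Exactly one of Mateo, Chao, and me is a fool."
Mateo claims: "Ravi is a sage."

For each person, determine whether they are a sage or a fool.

Chao: sage, Ravi: fool, Pia: fool, Sven: fool, Mateo: fool

Consider Chao. Suppose Chao is a fool.
Then no assignment of the remaining roles makes every statement match its speaker's type — contradiction.
So Chao is a sage.
With that fixed, Ravi's statement is false, so Ravi is a fool.
With that fixed, Pia's statement is false, so Pia is a fool.
With that fixed, Mateo's statement is false, so Mateo is a fool.
Consider Sven. Suppose Sven is a sage.
Then Chao's statement comes out false, contradicting Chao being a sage.
So Sven is a fool.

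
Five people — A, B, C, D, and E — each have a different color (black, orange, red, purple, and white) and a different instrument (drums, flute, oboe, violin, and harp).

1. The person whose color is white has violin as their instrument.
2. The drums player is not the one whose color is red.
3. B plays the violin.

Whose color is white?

B

With clues 1–3, A, C, D, and E are impossible for the one with color white.
That leaves B.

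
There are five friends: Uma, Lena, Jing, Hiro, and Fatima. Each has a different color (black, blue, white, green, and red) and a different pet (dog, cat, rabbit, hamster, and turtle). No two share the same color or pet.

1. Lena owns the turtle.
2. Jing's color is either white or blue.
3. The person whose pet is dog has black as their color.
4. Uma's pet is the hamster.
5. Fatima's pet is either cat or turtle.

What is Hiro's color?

black

With clues 1–5, blue, green, red, and white are impossible for Hiro's color.
That leaves black.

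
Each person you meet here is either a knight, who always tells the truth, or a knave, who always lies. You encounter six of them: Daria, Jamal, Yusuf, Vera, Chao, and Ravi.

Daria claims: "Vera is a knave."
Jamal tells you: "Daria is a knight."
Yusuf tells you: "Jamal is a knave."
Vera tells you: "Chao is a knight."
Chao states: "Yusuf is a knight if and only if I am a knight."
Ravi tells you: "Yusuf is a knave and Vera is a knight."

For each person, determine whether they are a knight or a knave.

Consider Daria. Suppose Daria is a knight.
Then no assignment of the remaining roles makes every statement match its speaker's type — contradiction.
So Daria is a knave.
With that fixed, Jamal's statement is false, so Jamal is a knave.
With that fixed, Yusuf's statement is true, so Yusuf is a knight.
With that fixed, Ravi's statement is false, so Ravi is a knave.
Consider Vera. Suppose Vera is a knave.
Then Daria's statement comes out true, contradicting Daria being a knave.
So Vera is a knight.
Consider Chao. Suppose Chao is a knave.
Then Vera's statement comes out false, contradicting Vera being a knight.
So Chao is a knight.

Daria: knave, Jamal: knave, Yusuf: knight, Vera: knight, Chao: knight, Ravi: knave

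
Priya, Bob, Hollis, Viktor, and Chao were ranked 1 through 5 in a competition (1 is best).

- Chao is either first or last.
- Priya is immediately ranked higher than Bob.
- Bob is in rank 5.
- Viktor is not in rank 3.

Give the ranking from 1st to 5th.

From clue 1: Chao is in {1,5}.
From clues 1–3: Chao → rank 1, Priya → rank 4, Bob → rank 5.
From clues 1–4: Viktor → rank 2, Hollis → rank 3.

Chao, Viktor, Hollis, Priya, Bob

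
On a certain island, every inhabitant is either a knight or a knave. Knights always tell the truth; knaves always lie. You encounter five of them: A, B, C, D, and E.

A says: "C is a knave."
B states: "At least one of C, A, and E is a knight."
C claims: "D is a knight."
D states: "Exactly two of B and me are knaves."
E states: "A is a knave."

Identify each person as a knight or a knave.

A: knight, B: knight, C: knave, D: knave, E: knave

Consider A. Suppose A is a knave.
Then no assignment of the remaining roles makes every statement match its speaker's type — contradiction.
So A is a knight.
With that fixed, B's statement is true, so B is a knight.
With that fixed, D's statement is false, so D is a knave.
With that fixed, E's statement is false, so E is a knave.
With that fixed, C's statement is false, so C is a knave.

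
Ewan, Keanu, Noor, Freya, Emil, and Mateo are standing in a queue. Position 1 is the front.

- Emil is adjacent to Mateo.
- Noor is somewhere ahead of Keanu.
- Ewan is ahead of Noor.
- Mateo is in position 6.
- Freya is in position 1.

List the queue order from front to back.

Freya, Ewan, Noor, Keanu, Emil, Mateo

From clues 1–2: Keanu is in {2,3,4,5,6}.
From clues 1–3: Ewan is in {1,2,3,4}.
From clues 1–4: Emil → position 5, Mateo → position 6.
From clues 1–5: Freya → position 1, Ewan → position 2, Noor → position 3, Keanu → position 4.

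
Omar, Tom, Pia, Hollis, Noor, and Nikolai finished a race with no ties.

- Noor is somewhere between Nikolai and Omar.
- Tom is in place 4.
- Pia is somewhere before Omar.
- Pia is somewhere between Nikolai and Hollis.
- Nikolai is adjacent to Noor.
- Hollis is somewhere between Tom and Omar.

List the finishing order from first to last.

From clue 1: Noor is in {2,3,4,5}.
From clues 1–2: Tom → place 4.
From clues 1–3: Noor is in {2,3,5}.
From clues 1–4: Pia is in {2,3}.
From clues 1–6: Nikolai → place 1, Noor → place 2, Pia → place 3, Hollis → place 5, Omar → place 6.

Nikolai, Noor, Pia, Tom, Hollis, Omar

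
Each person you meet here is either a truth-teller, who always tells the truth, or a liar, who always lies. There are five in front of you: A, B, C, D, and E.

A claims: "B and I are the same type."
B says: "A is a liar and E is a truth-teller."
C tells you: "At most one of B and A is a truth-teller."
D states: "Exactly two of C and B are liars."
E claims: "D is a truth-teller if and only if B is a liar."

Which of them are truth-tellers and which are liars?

A: liar, B: truth-teller, C: truth-teller, D: liar, E: truth-teller

Consider A. Suppose A is a truth-teller.
Then no assignment of the remaining roles makes every statement match its speaker's type — contradiction.
So A is a liar.
With that fixed, C's statement is true, so C is a truth-teller.
With that fixed, D's statement is false, so D is a liar.
Consider B. Suppose B is a liar.
Then A's statement comes out true, contradicting A being a liar.
So B is a truth-teller.
With that fixed, E's statement is true, so E is a truth-teller.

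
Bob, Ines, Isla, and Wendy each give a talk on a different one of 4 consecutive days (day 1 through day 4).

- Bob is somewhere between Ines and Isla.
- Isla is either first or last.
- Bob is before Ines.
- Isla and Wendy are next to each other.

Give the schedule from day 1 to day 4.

Isla, Wendy, Bob, Ines

From clue 1: Bob is in {2,3}.
From clues 1–3: Isla → day 1.
From clues 1–4: Wendy → day 2, Bob → day 3, Ines → day 4.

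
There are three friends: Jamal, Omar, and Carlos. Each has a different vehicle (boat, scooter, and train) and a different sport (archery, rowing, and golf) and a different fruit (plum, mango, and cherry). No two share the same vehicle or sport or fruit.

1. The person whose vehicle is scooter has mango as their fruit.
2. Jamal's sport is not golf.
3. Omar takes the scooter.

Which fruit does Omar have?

mango

With clues 1–3, cherry and plum are impossible for Omar's fruit.
That leaves mango.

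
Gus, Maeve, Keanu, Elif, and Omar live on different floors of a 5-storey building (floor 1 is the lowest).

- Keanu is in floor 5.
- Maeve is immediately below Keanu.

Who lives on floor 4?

With clue 1, Keanu is ruled out for floor 4.
With clues 1–2, Elif, Gus, and Omar are ruled out for floor 4.
So floor 4 is Maeve.

Maeve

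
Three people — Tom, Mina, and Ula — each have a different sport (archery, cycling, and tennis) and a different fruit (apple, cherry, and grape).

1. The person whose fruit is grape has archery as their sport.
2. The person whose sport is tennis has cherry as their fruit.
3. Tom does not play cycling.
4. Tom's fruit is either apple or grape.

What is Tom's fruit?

grape

With clues 1–3, apple is impossible for Tom's fruit.
With clues 1–4, cherry is impossible for Tom's fruit.
That leaves grape.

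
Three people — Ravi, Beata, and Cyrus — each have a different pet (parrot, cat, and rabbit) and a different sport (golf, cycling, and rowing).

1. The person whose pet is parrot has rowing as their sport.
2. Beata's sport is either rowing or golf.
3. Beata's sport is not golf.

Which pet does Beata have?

With clues 1–3, cat and rabbit are impossible for Beata's pet.
That leaves parrot.

parrot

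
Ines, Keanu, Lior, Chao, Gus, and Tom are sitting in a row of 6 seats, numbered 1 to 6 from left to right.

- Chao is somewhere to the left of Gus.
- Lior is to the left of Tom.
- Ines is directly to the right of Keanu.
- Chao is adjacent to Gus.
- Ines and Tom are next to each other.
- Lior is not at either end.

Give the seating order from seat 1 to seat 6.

Chao, Gus, Lior, Keanu, Ines, Tom

From clue 1: Chao is in {1,2,3,4,5}.
From clues 1–2: Lior is in {1,2,3,4,5}.
From clues 1–3: Ines is in {2,3,4,5,6}.
From clues 1–4: Lior is in {1,3,5}.
From clues 1–5: Ines is in {3,5}.
From clues 1–6: Chao → seat 1, Gus → seat 2, Lior → seat 3, Keanu → seat 4, Ines → seat 5, Tom → seat 6.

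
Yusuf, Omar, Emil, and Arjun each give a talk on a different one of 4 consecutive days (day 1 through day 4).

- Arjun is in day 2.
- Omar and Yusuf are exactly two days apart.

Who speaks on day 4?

With clue 1, Arjun is ruled out for day 4.
With clues 1–2, Omar and Yusuf are ruled out for day 4.
So day 4 is Emil.

Emil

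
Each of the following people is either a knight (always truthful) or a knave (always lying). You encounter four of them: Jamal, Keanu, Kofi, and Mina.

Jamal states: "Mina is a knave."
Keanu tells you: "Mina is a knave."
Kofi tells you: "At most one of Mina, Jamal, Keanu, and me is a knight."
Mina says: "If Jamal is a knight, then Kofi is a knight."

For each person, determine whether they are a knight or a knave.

Jamal: knight, Keanu: knight, Kofi: knave, Mina: knave

Consider Jamal. Suppose Jamal is a knave.
Then no assignment of the remaining roles makes every statement match its speaker's type — contradiction.
So Jamal is a knight.
Consider Keanu. Suppose Keanu is a knave.
Then no assignment of the remaining roles makes every statement match its speaker's type — contradiction.
So Keanu is a knight.
With that fixed, Kofi's statement is false, so Kofi is a knave.
With that fixed, Mina's statement is false, so Mina is a knave.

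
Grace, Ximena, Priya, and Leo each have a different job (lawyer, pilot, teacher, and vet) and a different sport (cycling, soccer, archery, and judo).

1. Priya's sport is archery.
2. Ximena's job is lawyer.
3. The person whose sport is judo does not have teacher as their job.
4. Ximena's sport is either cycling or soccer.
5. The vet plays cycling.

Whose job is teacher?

With clues 1–2, Ximena is impossible for the one with job teacher.
With clues 1–5, Grace and Leo are impossible for the one with job teacher.
That leaves Priya.

Priya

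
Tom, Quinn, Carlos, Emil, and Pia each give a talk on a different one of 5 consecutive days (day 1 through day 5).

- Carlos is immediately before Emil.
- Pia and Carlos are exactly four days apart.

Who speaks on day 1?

With clue 1, Emil is ruled out for day 1.
With clues 1–2, Pia, Quinn, and Tom are ruled out for day 1.
So day 1 is Carlos.

Carlos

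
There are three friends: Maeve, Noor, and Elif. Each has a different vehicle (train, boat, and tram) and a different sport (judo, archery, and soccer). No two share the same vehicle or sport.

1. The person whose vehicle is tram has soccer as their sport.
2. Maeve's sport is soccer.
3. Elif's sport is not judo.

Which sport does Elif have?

archery

With clues 1–2, soccer is impossible for Elif's sport.
With clues 1–3, judo is impossible for Elif's sport.
That leaves archery.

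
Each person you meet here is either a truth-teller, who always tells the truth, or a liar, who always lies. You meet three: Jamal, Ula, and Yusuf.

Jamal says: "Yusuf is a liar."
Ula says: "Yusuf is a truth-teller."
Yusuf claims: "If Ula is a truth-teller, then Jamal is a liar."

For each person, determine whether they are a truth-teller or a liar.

Consider Jamal. Suppose Jamal is a truth-teller.
Then no assignment of the remaining roles makes every statement match its speaker's type — contradiction.
So Jamal is a liar.
With that fixed, Yusuf's statement is true, so Yusuf is a truth-teller.
With that fixed, Ula's statement is true, so Ula is a truth-teller.

Jamal: liar, Ula: truth-teller, Yusuf: truth-teller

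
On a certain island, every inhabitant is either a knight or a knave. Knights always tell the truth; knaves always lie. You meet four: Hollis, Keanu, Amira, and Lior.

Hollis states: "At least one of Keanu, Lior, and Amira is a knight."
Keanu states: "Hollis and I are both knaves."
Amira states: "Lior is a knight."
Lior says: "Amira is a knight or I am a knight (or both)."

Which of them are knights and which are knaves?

Consider Hollis. Suppose Hollis is a knave.
Then whichever role Keanu has, Keanu's statement has the wrong truth value — contradiction.
So Hollis is a knight.
With that fixed, Keanu's statement is false, so Keanu is a knave.
Consider Amira. Suppose Amira is a knave.
Then no assignment of the remaining roles makes every statement match its speaker's type — contradiction.
So Amira is a knight.
With that fixed, Lior's statement is true, so Lior is a knight.

Hollis: knight, Keanu: knave, Amira: knight, Lior: knight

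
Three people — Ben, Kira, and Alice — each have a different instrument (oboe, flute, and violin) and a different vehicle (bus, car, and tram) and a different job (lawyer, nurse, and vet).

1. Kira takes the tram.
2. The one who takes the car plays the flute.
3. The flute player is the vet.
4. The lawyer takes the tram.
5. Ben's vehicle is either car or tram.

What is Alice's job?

nurse

With clues 1–4, lawyer is impossible for Alice's job.
With clues 1–5, vet is impossible for Alice's job.
That leaves nurse.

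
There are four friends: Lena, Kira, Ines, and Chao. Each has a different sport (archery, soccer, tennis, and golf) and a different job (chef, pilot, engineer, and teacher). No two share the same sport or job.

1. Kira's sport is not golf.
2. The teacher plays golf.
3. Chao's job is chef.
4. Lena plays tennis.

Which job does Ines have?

With clues 1–3, chef is impossible for Ines's job.
With clues 1–4, engineer and pilot are impossible for Ines's job.
That leaves teacher.

teacher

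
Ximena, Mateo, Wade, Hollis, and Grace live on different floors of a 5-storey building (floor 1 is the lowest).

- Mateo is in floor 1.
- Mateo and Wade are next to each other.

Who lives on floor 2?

Wade

With clue 1, Mateo is ruled out for floor 2.
With clues 1–2, Grace, Hollis, and Ximena are ruled out for floor 2.
So floor 2 is Wade.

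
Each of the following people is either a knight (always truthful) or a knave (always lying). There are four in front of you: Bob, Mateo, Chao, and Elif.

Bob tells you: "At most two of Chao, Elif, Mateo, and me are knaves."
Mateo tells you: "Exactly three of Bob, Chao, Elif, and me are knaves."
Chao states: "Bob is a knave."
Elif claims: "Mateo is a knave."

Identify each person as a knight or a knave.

Bob: knight, Mateo: knave, Chao: knave, Elif: knight

Consider Bob. Suppose Bob is a knave.
Then no assignment of the remaining roles makes every statement match its speaker's type — contradiction.
So Bob is a knight.
With that fixed, Chao's statement is false, so Chao is a knave.
Consider Mateo. Suppose Mateo is a knight.
Then Mateo's own statement would have to be true, but it can't be — contradiction.
So Mateo is a knave.
With that fixed, Elif's statement is true, so Elif is a knight.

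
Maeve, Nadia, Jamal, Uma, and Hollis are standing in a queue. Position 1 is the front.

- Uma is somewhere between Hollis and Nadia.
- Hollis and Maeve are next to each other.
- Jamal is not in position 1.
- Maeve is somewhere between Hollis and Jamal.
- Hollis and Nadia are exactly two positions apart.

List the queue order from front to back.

Nadia, Uma, Hollis, Maeve, Jamal

From clue 1: Uma is in {2,3,4}.
From clues 1–3: Nadia is in {1,4,5}.
From clues 1–4: Maeve is in {2,4}.
From clues 1–5: Nadia → position 1, Uma → position 2, Hollis → position 3, Maeve → position 4, Jamal → position 5.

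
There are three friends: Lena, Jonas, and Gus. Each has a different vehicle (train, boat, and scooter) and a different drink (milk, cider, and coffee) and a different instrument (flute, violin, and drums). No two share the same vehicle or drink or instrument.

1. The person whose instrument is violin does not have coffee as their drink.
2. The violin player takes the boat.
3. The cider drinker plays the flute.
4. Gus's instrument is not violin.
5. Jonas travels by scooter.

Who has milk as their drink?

Lena

With clues 1–4, Gus is impossible for the one with drink milk.
With clues 1–5, Jonas is impossible for the one with drink milk.
That leaves Lena.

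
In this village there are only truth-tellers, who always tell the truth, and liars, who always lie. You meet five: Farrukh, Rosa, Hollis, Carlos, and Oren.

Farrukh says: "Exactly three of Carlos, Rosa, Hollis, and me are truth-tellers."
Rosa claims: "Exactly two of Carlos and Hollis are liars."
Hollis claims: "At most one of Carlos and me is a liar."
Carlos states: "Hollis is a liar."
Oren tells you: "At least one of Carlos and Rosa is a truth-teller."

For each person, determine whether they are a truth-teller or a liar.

Farrukh: liar, Rosa: liar, Hollis: truth-teller, Carlos: liar, Oren: liar

Consider Farrukh. Suppose Farrukh is a truth-teller.
Then no assignment of the remaining roles makes every statement match its speaker's type — contradiction.
So Farrukh is a liar.
Consider Rosa. Suppose Rosa is a truth-teller.
Then no assignment of the remaining roles makes every statement match its speaker's type — contradiction.
So Rosa is a liar.
Consider Hollis. Suppose Hollis is a liar.
Then no assignment of the remaining roles makes every statement match its speaker's type — contradiction.
So Hollis is a truth-teller.
With that fixed, Carlos's statement is false, so Carlos is a liar.
With that fixed, Oren's statement is false, so Oren is a liar.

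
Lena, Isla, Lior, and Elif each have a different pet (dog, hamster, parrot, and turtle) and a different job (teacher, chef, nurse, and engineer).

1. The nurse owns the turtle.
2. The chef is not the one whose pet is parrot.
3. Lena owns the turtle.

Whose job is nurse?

With clues 1–3, Elif, Isla, and Lior are impossible for the one with job nurse.
That leaves Lena.

Lena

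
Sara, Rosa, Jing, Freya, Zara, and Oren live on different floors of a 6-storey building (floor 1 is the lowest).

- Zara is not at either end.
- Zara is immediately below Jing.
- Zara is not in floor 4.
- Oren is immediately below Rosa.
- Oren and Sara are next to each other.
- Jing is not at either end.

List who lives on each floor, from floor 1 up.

From clue 1: Zara is in {2,3,4,5}.
From clues 1–2: Jing is in {3,4,5,6}.
From clues 1–3: Jing is in {3,4,6}.
From clues 1–5: Jing is in {3,6}.
From clues 1–6: Freya → floor 1, Zara → floor 2, Jing → floor 3, Sara → floor 4, Oren → floor 5, Rosa → floor 6.

Freya, Zara, Jing, Sara, Oren, Rosa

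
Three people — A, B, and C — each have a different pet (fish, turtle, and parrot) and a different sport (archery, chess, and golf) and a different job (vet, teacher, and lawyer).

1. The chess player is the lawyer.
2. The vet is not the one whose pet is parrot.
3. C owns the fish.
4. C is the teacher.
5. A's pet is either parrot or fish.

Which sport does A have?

With clues 1–5, archery and golf are impossible for A's sport.
That leaves chess.

chess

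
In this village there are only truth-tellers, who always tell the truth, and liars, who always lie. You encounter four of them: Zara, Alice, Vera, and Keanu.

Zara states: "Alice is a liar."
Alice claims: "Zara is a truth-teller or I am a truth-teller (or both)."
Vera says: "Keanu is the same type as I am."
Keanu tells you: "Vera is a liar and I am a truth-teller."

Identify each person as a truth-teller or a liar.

Consider Zara. Suppose Zara is a truth-teller.
Then no assignment of the remaining roles makes every statement match its speaker's type — contradiction.
So Zara is a liar.
Consider Alice. Suppose Alice is a liar.
Then Zara's statement comes out true, contradicting Zara being a liar.
So Alice is a truth-teller.
Consider Vera. Suppose Vera is a truth-teller.
Then no assignment of the remaining roles makes every statement match its speaker's type — contradiction.
So Vera is a liar.
Consider Keanu. Suppose Keanu is a liar.
Then Vera's statement comes out true, contradicting Vera being a liar.
So Keanu is a truth-teller.

Zara: liar, Alice: truth-teller, Vera: liar, Keanu: truth-teller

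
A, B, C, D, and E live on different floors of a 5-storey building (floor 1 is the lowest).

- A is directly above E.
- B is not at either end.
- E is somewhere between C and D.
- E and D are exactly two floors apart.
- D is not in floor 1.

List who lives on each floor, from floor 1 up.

C, B, E, A, D

From clue 1: A is in {2,3,4,5}.
From clues 1–2: B is in {2,3,4}.
From clues 1–3: A is in {3,4}.
From clues 1–4: B → floor 2, E → floor 3, A → floor 4.
From clues 1–5: C → floor 1, D → floor 5.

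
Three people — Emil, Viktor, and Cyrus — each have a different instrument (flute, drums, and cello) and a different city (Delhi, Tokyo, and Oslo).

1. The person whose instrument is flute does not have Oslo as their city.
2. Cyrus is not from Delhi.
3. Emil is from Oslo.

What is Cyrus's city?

With clues 1–2, Delhi is impossible for Cyrus's city.
With clues 1–3, Oslo is impossible for Cyrus's city.
That leaves Tokyo.

Tokyo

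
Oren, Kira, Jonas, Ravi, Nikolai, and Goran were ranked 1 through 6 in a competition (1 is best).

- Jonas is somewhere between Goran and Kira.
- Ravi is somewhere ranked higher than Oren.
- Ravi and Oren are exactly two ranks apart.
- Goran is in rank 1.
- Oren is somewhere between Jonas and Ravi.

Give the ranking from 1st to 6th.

Goran, Ravi, Nikolai, Oren, Jonas, Kira

From clue 1: Jonas is in {2,3,4,5}.
From clues 1–3: Oren is in {3,4,5,6}.
From clues 1–4: Goran → rank 1.
From clues 1–5: Ravi → rank 2, Nikolai → rank 3, Oren → rank 4, Jonas → rank 5, Kira → rank 6.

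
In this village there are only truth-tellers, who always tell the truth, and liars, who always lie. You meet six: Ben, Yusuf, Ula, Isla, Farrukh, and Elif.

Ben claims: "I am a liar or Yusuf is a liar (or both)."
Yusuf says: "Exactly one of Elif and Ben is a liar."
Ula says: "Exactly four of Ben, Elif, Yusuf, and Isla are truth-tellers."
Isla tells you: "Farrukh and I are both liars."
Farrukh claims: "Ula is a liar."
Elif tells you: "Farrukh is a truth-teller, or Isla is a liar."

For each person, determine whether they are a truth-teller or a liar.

Consider Ben. Suppose Ben is a liar.
Then Ben's own statement would have to be false, but it can't be — contradiction.
So Ben is a truth-teller.
Consider Yusuf. Suppose Yusuf is a truth-teller.
Then Ben's statement comes out false, contradicting Ben being a truth-teller.
So Yusuf is a liar.
With that fixed, Ula's statement is false, so Ula is a liar.
With that fixed, Farrukh's statement is true, so Farrukh is a truth-teller.
With that fixed, Elif's statement is true, so Elif is a truth-teller.
With that fixed, Isla's statement is false, so Isla is a liar.

Ben: truth-teller, Yusuf: liar, Ula: liar, Isla: liar, Farrukh: truth-teller, Elif: truth-teller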